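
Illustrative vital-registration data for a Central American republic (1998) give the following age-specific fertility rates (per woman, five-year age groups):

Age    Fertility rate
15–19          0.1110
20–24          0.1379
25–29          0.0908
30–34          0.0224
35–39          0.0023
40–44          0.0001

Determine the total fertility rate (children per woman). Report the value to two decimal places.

1.82

Sum of ASFRs = 0.1110 + 0.1379 + 0.0908 + 0.0224 + 0.0023 + 0.0001 = 0.3645
TFR = 5 × 0.3645 = 1.8225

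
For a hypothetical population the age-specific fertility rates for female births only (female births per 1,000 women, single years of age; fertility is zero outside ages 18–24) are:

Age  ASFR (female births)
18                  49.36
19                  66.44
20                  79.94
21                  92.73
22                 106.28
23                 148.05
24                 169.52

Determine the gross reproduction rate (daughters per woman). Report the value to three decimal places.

Sum of female ASFRs = 49.36 + 66.44 + 79.94 + 92.73 + 106.28 + 148.05 + 169.52 = 712.32
GRR = 712.32 / 1000 = 0.71232

0.712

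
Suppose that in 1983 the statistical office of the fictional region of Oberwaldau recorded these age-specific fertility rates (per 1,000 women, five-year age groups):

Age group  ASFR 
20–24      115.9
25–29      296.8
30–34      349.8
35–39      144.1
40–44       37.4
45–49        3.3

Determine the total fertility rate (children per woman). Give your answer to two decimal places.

Sum of ASFRs = 115.9 + 296.8 + 349.8 + 144.1 + 37.4 + 3.3 = 947.3
TFR = 5 × 947.3 / 1000 = 4.7365

4.74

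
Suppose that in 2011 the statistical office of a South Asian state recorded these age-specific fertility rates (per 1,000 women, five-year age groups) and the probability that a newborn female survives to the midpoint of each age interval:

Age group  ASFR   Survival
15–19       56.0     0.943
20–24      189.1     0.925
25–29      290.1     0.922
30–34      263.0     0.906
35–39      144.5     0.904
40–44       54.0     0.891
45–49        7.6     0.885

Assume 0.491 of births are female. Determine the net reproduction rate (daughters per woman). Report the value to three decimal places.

2.256

Proportion female at birth = 0.491.
Weighting each age-specific rate by interval width and survival:
  15–19: 5 × 56.0/1000 × 0.943 = 0.26404
  20–24: 5 × 189.1/1000 × 0.925 = 0.87459
  25–29: 5 × 290.1/1000 × 0.922 = 1.33736
  30–34: 5 × 263.0/1000 × 0.906 = 1.19139
  35–39: 5 × 144.5/1000 × 0.904 = 0.65314
  40–44: 5 × 54.0/1000 × 0.891 = 0.24057
  45–49: 5 × 7.6/1000 × 0.885 = 0.03363
Sum = 4.59472
NRR = 0.491 × 4.59472 = 2.25601
With NRR above 1 the population is above replacement fertility.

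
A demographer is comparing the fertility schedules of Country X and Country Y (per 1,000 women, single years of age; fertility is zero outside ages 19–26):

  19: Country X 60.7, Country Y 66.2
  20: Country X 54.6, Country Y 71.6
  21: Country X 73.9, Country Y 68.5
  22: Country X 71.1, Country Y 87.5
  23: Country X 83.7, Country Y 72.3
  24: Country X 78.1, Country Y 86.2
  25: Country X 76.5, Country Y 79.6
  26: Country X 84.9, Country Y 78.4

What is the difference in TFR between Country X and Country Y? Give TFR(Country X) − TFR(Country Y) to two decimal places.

-0.03

Country X:
  Sum of ASFRs = 60.7 + 54.6 + 73.9 + 71.1 + 83.7 + 78.1 + 76.5 + 84.9 = 583.5
  TFR = 583.5 / 1000 = 0.5835
Country Y:
  Sum of ASFRs = 66.2 + 71.6 + 68.5 + 87.5 + 72.3 + 86.2 + 79.6 + 78.4 = 610.3
  TFR = 610.3 / 1000 = 0.6103
Difference = 0.5835 − 0.6103 = -0.0268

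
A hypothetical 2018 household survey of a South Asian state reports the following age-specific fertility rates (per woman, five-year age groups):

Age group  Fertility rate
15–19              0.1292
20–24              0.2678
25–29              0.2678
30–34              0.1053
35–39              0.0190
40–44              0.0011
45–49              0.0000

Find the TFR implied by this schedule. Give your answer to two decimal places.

3.95

Sum of ASFRs = 0.1292 + 0.2678 + 0.2678 + 0.1053 + 0.0190 + 0.0011 + 0.0000 = 0.7902
TFR = 5 × 0.7902 = 3.951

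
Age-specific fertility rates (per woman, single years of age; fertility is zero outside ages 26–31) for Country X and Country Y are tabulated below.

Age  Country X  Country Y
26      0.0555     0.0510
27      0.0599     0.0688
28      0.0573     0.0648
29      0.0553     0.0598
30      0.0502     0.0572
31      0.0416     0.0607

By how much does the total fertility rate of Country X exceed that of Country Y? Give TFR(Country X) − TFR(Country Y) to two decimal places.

-0.04

Country X:
  Sum of ASFRs = 0.0555 + 0.0599 + 0.0573 + 0.0553 + 0.0502 + 0.0416 = 0.3198
  TFR = 0.3198
Country Y:
  Sum of ASFRs = 0.0510 + 0.0688 + 0.0648 + 0.0598 + 0.0572 + 0.0607 = 0.3623
  TFR = 0.3623
Difference = 0.3198 − 0.3623 = -0.0425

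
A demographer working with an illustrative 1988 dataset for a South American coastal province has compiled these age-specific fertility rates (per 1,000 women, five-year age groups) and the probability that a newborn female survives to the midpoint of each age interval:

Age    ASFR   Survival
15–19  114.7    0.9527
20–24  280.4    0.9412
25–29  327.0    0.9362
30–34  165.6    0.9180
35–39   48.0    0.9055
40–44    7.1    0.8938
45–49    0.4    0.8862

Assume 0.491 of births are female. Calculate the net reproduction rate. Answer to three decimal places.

2.164

Proportion female at birth = 0.491.
Survival-weighted fertility by age (5·fₓ·Sₓ):
  15–19: 5 × 114.7/1000 × 0.9527 = 0.54637
  20–24: 5 × 280.4/1000 × 0.9412 = 1.31956
  25–29: 5 × 327.0/1000 × 0.9362 = 1.53069
  30–34: 5 × 165.6/1000 × 0.9180 = 0.76010
  35–39: 5 × 48.0/1000 × 0.9055 = 0.21732
  40–44: 5 × 7.1/1000 × 0.8938 = 0.03173
  45–49: 5 × 0.4/1000 × 0.8862 = 0.00177
Sum = 4.40754
NRR = 0.491 × 4.40754 = 2.16410
NRR > 1, so each generation more than replaces itself.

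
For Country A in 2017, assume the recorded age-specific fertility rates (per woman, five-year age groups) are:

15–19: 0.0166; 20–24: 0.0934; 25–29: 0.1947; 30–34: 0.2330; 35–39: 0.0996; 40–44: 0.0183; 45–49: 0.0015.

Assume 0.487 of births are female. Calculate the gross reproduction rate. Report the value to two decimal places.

Proportion female at birth = 0.487.
Sum of ASFRs = 0.0166 + 0.0934 + 0.1947 + 0.2330 + 0.0996 + 0.0183 + 0.0015 = 0.6571
TFR = 5 × 0.6571 = 3.2855
GRR = 0.487 × 3.2855 = 1.60004

1.60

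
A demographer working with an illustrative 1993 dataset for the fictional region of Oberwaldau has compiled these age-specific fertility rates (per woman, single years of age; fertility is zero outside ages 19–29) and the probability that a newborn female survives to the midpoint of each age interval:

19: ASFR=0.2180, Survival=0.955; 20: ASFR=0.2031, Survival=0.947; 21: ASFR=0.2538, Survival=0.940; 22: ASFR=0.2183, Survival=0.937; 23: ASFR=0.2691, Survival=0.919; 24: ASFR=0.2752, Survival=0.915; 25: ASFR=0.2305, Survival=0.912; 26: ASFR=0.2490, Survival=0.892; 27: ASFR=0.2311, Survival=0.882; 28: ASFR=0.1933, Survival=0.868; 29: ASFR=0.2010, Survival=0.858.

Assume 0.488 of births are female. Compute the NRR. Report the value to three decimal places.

Proportion female at birth = 0.488.
Survival-weighted fertility by age (1·fₓ·Sₓ):
  19: 1 × 0.2180 × 0.955 = 0.20819
  20: 1 × 0.2031 × 0.947 = 0.19234
  21: 1 × 0.2538 × 0.940 = 0.23857
  22: 1 × 0.2183 × 0.937 = 0.20455
  23: 1 × 0.2691 × 0.919 = 0.24730
  24: 1 × 0.2752 × 0.915 = 0.25181
  25: 1 × 0.2305 × 0.912 = 0.21022
  26: 1 × 0.2490 × 0.892 = 0.22211
  27: 1 × 0.2311 × 0.882 = 0.20383
  28: 1 × 0.1933 × 0.868 = 0.16778
  29: 1 × 0.2010 × 0.858 = 0.17246
Sum = 2.31916
NRR = 0.488 × 2.31916 = 1.13175
NRR > 1, so each generation more than replaces itself.

1.132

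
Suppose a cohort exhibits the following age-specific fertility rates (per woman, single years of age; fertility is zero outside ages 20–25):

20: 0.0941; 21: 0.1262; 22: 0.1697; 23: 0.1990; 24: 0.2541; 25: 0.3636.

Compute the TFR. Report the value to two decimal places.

Sum of ASFRs = 0.0941 + 0.1262 + 0.1697 + 0.1990 + 0.2541 + 0.3636 = 1.2067
TFR = 1.2067

1.21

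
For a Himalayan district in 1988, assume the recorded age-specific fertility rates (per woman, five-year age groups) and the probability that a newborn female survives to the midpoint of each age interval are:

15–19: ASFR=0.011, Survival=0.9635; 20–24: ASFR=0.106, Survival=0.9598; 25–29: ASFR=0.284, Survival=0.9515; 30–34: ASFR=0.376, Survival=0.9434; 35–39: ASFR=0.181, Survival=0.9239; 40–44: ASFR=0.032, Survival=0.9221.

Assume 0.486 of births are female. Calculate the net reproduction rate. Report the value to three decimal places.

Proportion female at birth = 0.486.
Each age group contributes 5 × ASFR × survival:
  15–19: 5 × 0.011 × 0.9635 = 0.05299
  20–24: 5 × 0.106 × 0.9598 = 0.50869
  25–29: 5 × 0.284 × 0.9515 = 1.35113
  30–34: 5 × 0.376 × 0.9434 = 1.77359
  35–39: 5 × 0.181 × 0.9239 = 0.83613
  40–44: 5 × 0.032 × 0.9221 = 0.14754
Sum = 4.67007
NRR = 0.486 × 4.67007 = 2.26965

2.270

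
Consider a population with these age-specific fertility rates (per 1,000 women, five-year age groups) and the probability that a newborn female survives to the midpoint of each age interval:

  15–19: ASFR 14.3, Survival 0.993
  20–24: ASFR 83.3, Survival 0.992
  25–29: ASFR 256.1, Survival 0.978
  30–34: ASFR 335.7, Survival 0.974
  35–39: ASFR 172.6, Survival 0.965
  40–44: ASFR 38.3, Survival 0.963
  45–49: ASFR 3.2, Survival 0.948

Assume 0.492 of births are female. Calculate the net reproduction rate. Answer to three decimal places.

2.167

Proportion female at birth = 0.492.
Each age group contributes 5 × ASFR × survival:
  15–19: 5 × 14.3/1000 × 0.993 = 0.07100
  20–24: 5 × 83.3/1000 × 0.992 = 0.41317
  25–29: 5 × 256.1/1000 × 0.978 = 1.25233
  30–34: 5 × 335.7/1000 × 0.974 = 1.63486
  35–39: 5 × 172.6/1000 × 0.965 = 0.83280
  40–44: 5 × 38.3/1000 × 0.963 = 0.18441
  45–49: 5 × 3.2/1000 × 0.948 = 0.01517
Sum = 4.40374
NRR = 0.492 × 4.40374 = 2.16664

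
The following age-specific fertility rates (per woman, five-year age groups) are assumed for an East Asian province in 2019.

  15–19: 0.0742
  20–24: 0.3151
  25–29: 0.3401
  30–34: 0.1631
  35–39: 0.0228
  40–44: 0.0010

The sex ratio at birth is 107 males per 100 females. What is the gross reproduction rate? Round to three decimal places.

2.213

Proportion female at birth = 100 / (100 + 107) = 0.48309.
Sum of ASFRs = 0.0742 + 0.3151 + 0.3401 + 0.1631 + 0.0228 + 0.0010 = 0.9163
TFR = 5 × 0.9163 = 4.5815
GRR = 0.48309 × 4.5815 = 2.21328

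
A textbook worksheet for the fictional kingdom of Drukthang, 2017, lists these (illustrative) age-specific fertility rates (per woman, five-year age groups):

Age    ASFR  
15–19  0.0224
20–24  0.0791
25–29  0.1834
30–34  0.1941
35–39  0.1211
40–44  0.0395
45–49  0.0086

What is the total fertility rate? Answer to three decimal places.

3.241

Sum of ASFRs = 0.0224 + 0.0791 + 0.1834 + 0.1941 + 0.1211 + 0.0395 + 0.0086 = 0.6482
TFR = 5 × 0.6482 = 3.241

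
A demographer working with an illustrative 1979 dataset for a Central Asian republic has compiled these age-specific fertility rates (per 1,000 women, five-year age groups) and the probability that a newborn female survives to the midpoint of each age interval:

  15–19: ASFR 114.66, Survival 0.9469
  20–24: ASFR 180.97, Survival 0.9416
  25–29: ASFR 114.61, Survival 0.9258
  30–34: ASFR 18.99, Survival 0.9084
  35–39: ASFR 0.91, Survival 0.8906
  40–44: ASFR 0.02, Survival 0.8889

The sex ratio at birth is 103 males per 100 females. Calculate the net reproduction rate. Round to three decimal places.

Proportion female at birth = 100 / (100 + 103) = 0.49261.
Survival-weighted fertility by age (5·fₓ·Sₓ):
  15–19: 5 × 114.66/1000 × 0.9469 = 0.54286
  20–24: 5 × 180.97/1000 × 0.9416 = 0.85201
  25–29: 5 × 114.61/1000 × 0.9258 = 0.53053
  30–34: 5 × 18.99/1000 × 0.9084 = 0.08625
  35–39: 5 × 0.91/1000 × 0.8906 = 0.00405
  40–44: 5 × 0.02/1000 × 0.8889 = 0.00009
Sum = 2.01579
NRR = 0.49261 × 2.01579 = 0.99300
NRR < 1, so the cohort does not fully replace itself.

0.993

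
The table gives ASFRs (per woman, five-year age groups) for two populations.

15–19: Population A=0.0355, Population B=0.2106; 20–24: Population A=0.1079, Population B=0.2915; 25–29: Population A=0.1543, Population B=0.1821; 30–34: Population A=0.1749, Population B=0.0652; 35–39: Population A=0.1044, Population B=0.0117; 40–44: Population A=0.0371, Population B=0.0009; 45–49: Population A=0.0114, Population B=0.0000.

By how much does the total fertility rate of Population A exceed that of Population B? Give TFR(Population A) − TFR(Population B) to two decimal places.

Population A:
  Sum of ASFRs = 0.0355 + 0.1079 + 0.1543 + 0.1749 + 0.1044 + 0.0371 + 0.0114 = 0.6255
  TFR = 5 × 0.6255 = 3.1275
Population B:
  Sum of ASFRs = 0.2106 + 0.2915 + 0.1821 + 0.0652 + 0.0117 + 0.0009 + 0.0000 = 0.7620
  TFR = 5 × 0.7620 = 3.81
Difference = 3.1275 − 3.81 = -0.6825

-0.68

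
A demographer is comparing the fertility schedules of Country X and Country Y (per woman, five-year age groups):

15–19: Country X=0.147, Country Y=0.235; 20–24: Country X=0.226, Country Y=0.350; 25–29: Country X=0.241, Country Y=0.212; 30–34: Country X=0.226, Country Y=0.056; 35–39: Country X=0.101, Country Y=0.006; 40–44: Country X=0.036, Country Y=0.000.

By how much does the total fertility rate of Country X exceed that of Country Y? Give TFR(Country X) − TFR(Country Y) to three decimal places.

0.590

Country X:
  Sum of ASFRs = 0.147 + 0.226 + 0.241 + 0.226 + 0.101 + 0.036 = 0.977
  TFR = 5 × 0.977 = 4.885
Country Y:
  Sum of ASFRs = 0.235 + 0.350 + 0.212 + 0.056 + 0.006 + 0.000 = 0.859
  TFR = 5 × 0.859 = 4.295
Difference = 4.885 − 4.295 = 0.59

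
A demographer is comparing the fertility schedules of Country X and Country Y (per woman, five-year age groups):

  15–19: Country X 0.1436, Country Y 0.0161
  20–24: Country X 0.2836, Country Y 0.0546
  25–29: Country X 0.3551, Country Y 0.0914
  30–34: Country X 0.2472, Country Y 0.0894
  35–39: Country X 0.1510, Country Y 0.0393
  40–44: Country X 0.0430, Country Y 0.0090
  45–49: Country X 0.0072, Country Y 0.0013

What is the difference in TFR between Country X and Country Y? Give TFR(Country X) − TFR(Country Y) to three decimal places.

4.648

Country X:
  Sum of ASFRs = 0.1436 + 0.2836 + 0.3551 + 0.2472 + 0.1510 + 0.0430 + 0.0072 = 1.2307
  TFR = 5 × 1.2307 = 6.1535
Country Y:
  Sum of ASFRs = 0.0161 + 0.0546 + 0.0914 + 0.0894 + 0.0393 + 0.0090 + 0.0013 = 0.3011
  TFR = 5 × 0.3011 = 1.5055
Difference = 6.1535 − 1.5055 = 4.648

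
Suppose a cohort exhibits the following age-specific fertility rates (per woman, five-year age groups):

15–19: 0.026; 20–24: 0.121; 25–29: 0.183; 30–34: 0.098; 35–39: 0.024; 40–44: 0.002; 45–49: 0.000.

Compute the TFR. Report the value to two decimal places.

Sum of ASFRs = 0.026 + 0.121 + 0.183 + 0.098 + 0.024 + 0.002 + 0.000 = 0.454
TFR = 5 × 0.454 = 2.27

2.27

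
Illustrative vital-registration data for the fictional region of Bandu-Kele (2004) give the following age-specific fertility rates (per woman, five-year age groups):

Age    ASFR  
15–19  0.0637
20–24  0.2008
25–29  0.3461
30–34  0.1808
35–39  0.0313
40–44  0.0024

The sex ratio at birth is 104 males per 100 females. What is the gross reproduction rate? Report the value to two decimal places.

2.02

Proportion female at birth = 100 / (100 + 104) = 0.49020.
Sum of ASFRs = 0.0637 + 0.2008 + 0.3461 + 0.1808 + 0.0313 + 0.0024 = 0.8251
TFR = 5 × 0.8251 = 4.1255
GRR = 0.49020 × 4.1255 = 2.02232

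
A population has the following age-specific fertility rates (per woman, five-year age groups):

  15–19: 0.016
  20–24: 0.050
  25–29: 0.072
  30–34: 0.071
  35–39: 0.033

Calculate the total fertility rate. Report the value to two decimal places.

Sum of ASFRs = 0.016 + 0.050 + 0.072 + 0.071 + 0.033 = 0.242
TFR = 5 × 0.242 = 1.21

1.21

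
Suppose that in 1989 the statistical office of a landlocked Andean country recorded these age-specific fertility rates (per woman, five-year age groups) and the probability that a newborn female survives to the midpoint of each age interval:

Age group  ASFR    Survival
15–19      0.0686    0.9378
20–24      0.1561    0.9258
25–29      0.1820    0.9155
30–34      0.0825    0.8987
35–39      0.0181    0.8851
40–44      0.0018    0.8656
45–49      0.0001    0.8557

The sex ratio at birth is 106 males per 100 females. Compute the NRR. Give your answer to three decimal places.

Proportion female at birth = 100 / (100 + 106) = 0.48544.
Each age group contributes 5 × ASFR × survival:
  15–19: 5 × 0.0686 × 0.9378 = 0.32167
  20–24: 5 × 0.1561 × 0.9258 = 0.72259
  25–29: 5 × 0.1820 × 0.9155 = 0.83311
  30–34: 5 × 0.0825 × 0.8987 = 0.37071
  35–39: 5 × 0.0181 × 0.8851 = 0.08010
  40–44: 5 × 0.0018 × 0.8656 = 0.00779
  45–49: 5 × 0.0001 × 0.8557 = 0.00043
Sum = 2.33640
NRR = 0.48544 × 2.33640 = 1.13418
With NRR above 1 the population is above replacement fertility.

1.134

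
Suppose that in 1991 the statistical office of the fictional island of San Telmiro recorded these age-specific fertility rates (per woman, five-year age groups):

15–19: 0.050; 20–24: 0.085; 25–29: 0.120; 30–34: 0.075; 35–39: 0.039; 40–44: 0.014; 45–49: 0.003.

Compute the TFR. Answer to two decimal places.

1.93

Sum of ASFRs = 0.050 + 0.085 + 0.120 + 0.075 + 0.039 + 0.014 + 0.003 = 0.386
TFR = 5 × 0.386 = 1.93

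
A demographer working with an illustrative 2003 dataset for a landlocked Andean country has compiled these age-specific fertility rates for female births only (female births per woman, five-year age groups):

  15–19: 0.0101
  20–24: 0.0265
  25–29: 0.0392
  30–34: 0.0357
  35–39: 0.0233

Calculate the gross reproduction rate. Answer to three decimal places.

Sum of female ASFRs = 0.0101 + 0.0265 + 0.0392 + 0.0357 + 0.0233 = 0.1348
GRR = 5 × 0.1348 = 0.674

0.674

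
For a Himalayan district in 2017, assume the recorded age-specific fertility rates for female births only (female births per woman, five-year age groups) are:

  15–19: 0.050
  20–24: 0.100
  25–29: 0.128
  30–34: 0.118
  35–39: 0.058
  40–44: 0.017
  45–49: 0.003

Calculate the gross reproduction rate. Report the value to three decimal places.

2.370

Sum of female ASFRs = 0.050 + 0.100 + 0.128 + 0.118 + 0.058 + 0.017 + 0.003 = 0.474
GRR = 5 × 0.474 = 2.37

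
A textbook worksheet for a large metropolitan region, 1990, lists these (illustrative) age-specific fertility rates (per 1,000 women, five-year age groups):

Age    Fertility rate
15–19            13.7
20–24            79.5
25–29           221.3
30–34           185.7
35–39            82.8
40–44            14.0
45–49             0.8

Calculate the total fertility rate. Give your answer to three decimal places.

2.989

Sum of ASFRs = 13.7 + 79.5 + 221.3 + 185.7 + 82.8 + 14.0 + 0.8 = 597.8
TFR = 5 × 597.8 / 1000 = 2.989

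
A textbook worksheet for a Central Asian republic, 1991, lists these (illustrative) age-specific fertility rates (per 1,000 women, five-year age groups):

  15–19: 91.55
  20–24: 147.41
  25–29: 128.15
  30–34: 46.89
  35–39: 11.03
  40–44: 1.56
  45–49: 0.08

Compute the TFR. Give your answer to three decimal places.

2.133

Sum of ASFRs = 91.55 + 147.41 + 128.15 + 46.89 + 11.03 + 1.56 + 0.08 = 426.67
TFR = 5 × 426.67 / 1000 = 2.13335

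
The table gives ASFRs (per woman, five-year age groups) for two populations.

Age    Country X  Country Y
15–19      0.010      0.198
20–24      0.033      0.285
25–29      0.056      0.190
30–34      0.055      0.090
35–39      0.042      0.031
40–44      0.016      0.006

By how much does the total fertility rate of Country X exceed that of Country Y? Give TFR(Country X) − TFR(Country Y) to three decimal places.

-2.940

Country X:
  Sum of ASFRs = 0.010 + 0.033 + 0.056 + 0.055 + 0.042 + 0.016 = 0.212
  TFR = 5 × 0.212 = 1.06
Country Y:
  Sum of ASFRs = 0.198 + 0.285 + 0.190 + 0.090 + 0.031 + 0.006 = 0.800
  TFR = 5 × 0.800 = 4
Difference = 1.06 − 4 = -2.94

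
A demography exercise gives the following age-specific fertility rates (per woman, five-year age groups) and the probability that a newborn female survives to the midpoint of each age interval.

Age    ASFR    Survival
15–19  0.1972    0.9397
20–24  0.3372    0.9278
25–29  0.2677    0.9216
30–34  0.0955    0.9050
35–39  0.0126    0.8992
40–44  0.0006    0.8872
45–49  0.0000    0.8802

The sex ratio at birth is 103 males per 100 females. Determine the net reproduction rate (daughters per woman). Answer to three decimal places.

2.077

Proportion female at birth = 100 / (100 + 103) = 0.49261.
Weighting each age-specific rate by interval width and survival:
  15–19: 5 × 0.1972 × 0.9397 = 0.92654
  20–24: 5 × 0.3372 × 0.9278 = 1.56427
  25–29: 5 × 0.2677 × 0.9216 = 1.23356
  30–34: 5 × 0.0955 × 0.9050 = 0.43214
  35–39: 5 × 0.0126 × 0.8992 = 0.05665
  40–44: 5 × 0.0006 × 0.8872 = 0.00266
  45–49: 5 × 0.0000 × 0.8802 = 0.00000
Sum = 4.21582
NRR = 0.49261 × 4.21582 = 2.07676
An NRR exceeding 1 indicates intrinsic growth under these rates.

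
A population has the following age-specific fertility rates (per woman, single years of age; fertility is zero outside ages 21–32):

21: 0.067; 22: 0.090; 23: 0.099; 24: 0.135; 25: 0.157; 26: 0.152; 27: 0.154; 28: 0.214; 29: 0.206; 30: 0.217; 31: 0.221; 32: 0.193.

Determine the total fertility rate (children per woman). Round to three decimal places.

1.905

Sum of ASFRs = 0.067 + 0.090 + 0.099 + 0.135 + 0.157 + 0.152 + 0.154 + 0.214 + 0.206 + 0.217 + 0.221 + 0.193 = 1.905
TFR = 1.905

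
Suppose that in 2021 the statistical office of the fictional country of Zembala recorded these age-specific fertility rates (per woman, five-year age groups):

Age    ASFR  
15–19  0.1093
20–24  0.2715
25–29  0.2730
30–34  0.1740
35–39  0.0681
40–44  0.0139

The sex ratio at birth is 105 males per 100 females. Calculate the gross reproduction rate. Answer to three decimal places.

Proportion female at birth = 100 / (100 + 105) = 0.48780.
Sum of ASFRs = 0.1093 + 0.2715 + 0.2730 + 0.1740 + 0.0681 + 0.0139 = 0.9098
TFR = 5 × 0.9098 = 4.549
GRR = 0.48780 × 4.549 = 2.21900

2.219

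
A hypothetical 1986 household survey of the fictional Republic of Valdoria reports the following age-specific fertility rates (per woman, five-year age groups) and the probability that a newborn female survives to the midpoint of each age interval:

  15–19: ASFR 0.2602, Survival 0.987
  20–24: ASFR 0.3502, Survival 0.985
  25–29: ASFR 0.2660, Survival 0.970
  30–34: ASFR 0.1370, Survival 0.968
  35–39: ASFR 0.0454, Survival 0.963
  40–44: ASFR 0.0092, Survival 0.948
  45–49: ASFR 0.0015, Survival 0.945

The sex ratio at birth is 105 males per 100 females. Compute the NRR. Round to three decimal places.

2.552

Proportion female at birth = 100 / (100 + 105) = 0.48780.
Each age group contributes 5 × ASFR × survival:
  15–19: 5 × 0.2602 × 0.987 = 1.28409
  20–24: 5 × 0.3502 × 0.985 = 1.72474
  25–29: 5 × 0.2660 × 0.970 = 1.29010
  30–34: 5 × 0.1370 × 0.968 = 0.66308
  35–39: 5 × 0.0454 × 0.963 = 0.21860
  40–44: 5 × 0.0092 × 0.948 = 0.04361
  45–49: 5 × 0.0015 × 0.945 = 0.00709
Sum = 5.23131
NRR = 0.48780 × 5.23131 = 2.55183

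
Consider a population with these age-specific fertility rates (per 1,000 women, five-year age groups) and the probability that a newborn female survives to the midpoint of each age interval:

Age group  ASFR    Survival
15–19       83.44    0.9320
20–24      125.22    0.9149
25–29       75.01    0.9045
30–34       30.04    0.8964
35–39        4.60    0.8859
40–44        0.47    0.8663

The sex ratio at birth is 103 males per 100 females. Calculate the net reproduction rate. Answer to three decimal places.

Proportion female at birth = 100 / (100 + 103) = 0.49261.
Survival-weighted fertility by age (5·fₓ·Sₓ):
  15–19: 5 × 83.44/1000 × 0.9320 = 0.38883
  20–24: 5 × 125.22/1000 × 0.9149 = 0.57282
  25–29: 5 × 75.01/1000 × 0.9045 = 0.33923
  30–34: 5 × 30.04/1000 × 0.8964 = 0.13464
  35–39: 5 × 4.60/1000 × 0.8859 = 0.02038
  40–44: 5 × 0.47/1000 × 0.8663 = 0.00204
Sum = 1.45794
NRR = 0.49261 × 1.45794 = 0.71820

0.718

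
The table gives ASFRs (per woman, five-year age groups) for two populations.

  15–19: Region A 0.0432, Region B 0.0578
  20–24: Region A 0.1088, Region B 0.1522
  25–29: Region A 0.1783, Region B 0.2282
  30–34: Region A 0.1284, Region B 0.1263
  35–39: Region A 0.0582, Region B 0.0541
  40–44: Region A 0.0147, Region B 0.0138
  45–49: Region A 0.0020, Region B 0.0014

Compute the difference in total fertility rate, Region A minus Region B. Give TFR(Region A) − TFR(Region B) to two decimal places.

-0.50

Region A:
  Sum of ASFRs = 0.0432 + 0.1088 + 0.1783 + 0.1284 + 0.0582 + 0.0147 + 0.0020 = 0.5336
  TFR = 5 × 0.5336 = 2.668
Region B:
  Sum of ASFRs = 0.0578 + 0.1522 + 0.2282 + 0.1263 + 0.0541 + 0.0138 + 0.0014 = 0.6338
  TFR = 5 × 0.6338 = 3.169
Difference = 2.668 − 3.169 = -0.501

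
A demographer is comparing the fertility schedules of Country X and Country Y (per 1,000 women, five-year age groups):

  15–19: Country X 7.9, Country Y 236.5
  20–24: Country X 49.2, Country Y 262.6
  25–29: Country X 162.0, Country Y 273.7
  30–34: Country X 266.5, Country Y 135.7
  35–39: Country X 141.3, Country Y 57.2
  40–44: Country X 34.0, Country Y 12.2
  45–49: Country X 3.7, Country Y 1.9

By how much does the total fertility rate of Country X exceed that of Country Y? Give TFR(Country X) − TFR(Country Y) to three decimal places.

-1.576

Country X:
  Sum of ASFRs = 7.9 + 49.2 + 162.0 + 266.5 + 141.3 + 34.0 + 3.7 = 664.6
  TFR = 5 × 664.6 / 1000 = 3.323
Country Y:
  Sum of ASFRs = 236.5 + 262.6 + 273.7 + 135.7 + 57.2 + 12.2 + 1.9 = 979.8
  TFR = 5 × 979.8 / 1000 = 4.899
Difference = 3.323 − 4.899 = -1.576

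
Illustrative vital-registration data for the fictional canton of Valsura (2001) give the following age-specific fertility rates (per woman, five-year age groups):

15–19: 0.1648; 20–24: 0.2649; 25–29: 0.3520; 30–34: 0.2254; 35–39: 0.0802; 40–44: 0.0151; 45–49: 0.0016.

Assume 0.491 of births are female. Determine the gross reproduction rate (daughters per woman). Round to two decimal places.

2.71

Proportion female at birth = 0.491.
Sum of ASFRs = 0.1648 + 0.2649 + 0.3520 + 0.2254 + 0.0802 + 0.0151 + 0.0016 = 1.1040
TFR = 5 × 1.1040 = 5.52
GRR = 0.491 × 5.52 = 2.71032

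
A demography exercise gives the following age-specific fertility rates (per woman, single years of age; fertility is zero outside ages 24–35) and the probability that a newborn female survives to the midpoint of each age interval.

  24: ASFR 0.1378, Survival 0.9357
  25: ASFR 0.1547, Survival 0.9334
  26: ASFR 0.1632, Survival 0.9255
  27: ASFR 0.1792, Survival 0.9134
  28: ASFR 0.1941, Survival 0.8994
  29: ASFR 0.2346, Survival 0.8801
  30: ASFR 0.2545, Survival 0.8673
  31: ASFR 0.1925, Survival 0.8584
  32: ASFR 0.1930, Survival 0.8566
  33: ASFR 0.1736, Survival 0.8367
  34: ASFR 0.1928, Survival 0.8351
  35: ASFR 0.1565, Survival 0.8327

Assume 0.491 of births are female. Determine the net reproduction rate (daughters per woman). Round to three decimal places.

Proportion female at birth = 0.491.
Weighting each age-specific rate by interval width and survival:
  24: 1 × 0.1378 × 0.9357 = 0.12894
  25: 1 × 0.1547 × 0.9334 = 0.14440
  26: 1 × 0.1632 × 0.9255 = 0.15104
  27: 1 × 0.1792 × 0.9134 = 0.16368
  28: 1 × 0.1941 × 0.8994 = 0.17457
  29: 1 × 0.2346 × 0.8801 = 0.20647
  30: 1 × 0.2545 × 0.8673 = 0.22073
  31: 1 × 0.1925 × 0.8584 = 0.16524
  32: 1 × 0.1930 × 0.8566 = 0.16532
  33: 1 × 0.1736 × 0.8367 = 0.14525
  34: 1 × 0.1928 × 0.8351 = 0.16101
  35: 1 × 0.1565 × 0.8327 = 0.13032
Sum = 1.95697
NRR = 0.491 × 1.95697 = 0.96087
An NRR under 1 implies long-run decline under these rates.

0.961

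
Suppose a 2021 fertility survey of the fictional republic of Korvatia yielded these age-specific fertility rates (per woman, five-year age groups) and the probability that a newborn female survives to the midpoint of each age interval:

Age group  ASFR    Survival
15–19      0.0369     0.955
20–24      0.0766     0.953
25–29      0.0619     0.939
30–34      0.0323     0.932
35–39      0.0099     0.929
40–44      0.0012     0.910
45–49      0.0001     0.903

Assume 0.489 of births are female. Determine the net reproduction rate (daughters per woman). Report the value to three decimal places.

Proportion female at birth = 0.489.
Weighting each age-specific rate by interval width and survival:
  15–19: 5 × 0.0369 × 0.955 = 0.17620
  20–24: 5 × 0.0766 × 0.953 = 0.36500
  25–29: 5 × 0.0619 × 0.939 = 0.29062
  30–34: 5 × 0.0323 × 0.932 = 0.15052
  35–39: 5 × 0.0099 × 0.929 = 0.04599
  40–44: 5 × 0.0012 × 0.910 = 0.00546
  45–49: 5 × 0.0001 × 0.903 = 0.00045
Sum = 1.03424
NRR = 0.489 × 1.03424 = 0.50574

0.506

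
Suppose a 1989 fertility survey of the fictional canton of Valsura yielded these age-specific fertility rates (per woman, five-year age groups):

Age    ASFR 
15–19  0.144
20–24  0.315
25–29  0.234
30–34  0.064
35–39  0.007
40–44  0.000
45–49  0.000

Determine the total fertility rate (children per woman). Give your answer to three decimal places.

Sum of ASFRs = 0.144 + 0.315 + 0.234 + 0.064 + 0.007 + 0.000 + 0.000 = 0.764
TFR = 5 × 0.764 = 3.82

3.820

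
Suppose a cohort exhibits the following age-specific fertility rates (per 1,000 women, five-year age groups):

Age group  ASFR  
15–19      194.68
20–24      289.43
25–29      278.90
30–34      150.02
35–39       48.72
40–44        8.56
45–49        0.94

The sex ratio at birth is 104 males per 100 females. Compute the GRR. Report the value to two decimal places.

2.38

Proportion female at birth = 100 / (100 + 104) = 0.49020.
Sum of ASFRs = 194.68 + 289.43 + 278.90 + 150.02 + 48.72 + 8.56 + 0.94 = 971.25
TFR = 5 × 971.25 / 1000 = 4.85625
GRR = 0.49020 × 4.85625 = 2.38053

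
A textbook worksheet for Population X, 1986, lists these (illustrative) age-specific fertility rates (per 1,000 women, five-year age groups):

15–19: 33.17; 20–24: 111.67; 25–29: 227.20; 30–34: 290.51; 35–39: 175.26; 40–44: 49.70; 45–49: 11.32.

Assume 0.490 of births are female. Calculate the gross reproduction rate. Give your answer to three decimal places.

Proportion female at birth = 0.490.
Sum of ASFRs = 33.17 + 111.67 + 227.20 + 290.51 + 175.26 + 49.70 + 11.32 = 898.83
TFR = 5 × 898.83 / 1000 = 4.49415
GRR = 0.490 × 4.49415 = 2.20213

2.202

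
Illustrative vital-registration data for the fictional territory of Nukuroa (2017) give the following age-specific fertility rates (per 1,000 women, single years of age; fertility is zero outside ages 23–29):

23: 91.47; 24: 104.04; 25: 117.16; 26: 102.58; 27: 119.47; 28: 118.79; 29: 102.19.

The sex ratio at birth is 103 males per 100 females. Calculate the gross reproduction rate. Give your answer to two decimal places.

0.37

Proportion female at birth = 100 / (100 + 103) = 0.49261.
Sum of ASFRs = 91.47 + 104.04 + 117.16 + 102.58 + 119.47 + 118.79 + 102.19 = 755.70
TFR = 755.70 / 1000 = 0.7557
GRR = 0.49261 × 0.7557 = 0.37227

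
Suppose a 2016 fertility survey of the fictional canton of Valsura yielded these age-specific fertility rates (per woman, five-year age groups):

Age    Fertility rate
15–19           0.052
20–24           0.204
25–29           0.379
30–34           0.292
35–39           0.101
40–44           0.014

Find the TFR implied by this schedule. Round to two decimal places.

5.21

Sum of ASFRs = 0.052 + 0.204 + 0.379 + 0.292 + 0.101 + 0.014 = 1.042
TFR = 5 × 1.042 = 5.21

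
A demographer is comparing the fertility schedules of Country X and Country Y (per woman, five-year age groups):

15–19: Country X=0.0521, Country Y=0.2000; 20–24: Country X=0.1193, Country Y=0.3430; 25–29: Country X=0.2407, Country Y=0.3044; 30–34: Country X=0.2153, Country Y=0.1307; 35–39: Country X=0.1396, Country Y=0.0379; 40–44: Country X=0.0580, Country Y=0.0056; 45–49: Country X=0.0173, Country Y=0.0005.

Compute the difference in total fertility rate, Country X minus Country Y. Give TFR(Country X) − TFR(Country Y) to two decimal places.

Country X:
  Sum of ASFRs = 0.0521 + 0.1193 + 0.2407 + 0.2153 + 0.1396 + 0.0580 + 0.0173 = 0.8423
  TFR = 5 × 0.8423 = 4.2115
Country Y:
  Sum of ASFRs = 0.2000 + 0.3430 + 0.3044 + 0.1307 + 0.0379 + 0.0056 + 0.0005 = 1.0221
  TFR = 5 × 1.0221 = 5.1105
Difference = 4.2115 − 5.1105 = -0.899

-0.90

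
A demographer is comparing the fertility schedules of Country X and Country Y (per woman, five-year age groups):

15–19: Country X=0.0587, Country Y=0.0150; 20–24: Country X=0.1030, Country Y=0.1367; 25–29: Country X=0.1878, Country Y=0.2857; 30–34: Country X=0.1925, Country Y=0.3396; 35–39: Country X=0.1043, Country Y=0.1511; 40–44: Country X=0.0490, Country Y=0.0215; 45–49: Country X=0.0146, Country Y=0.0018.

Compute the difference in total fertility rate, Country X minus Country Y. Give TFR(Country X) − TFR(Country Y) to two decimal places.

-1.21

Country X:
  Sum of ASFRs = 0.0587 + 0.1030 + 0.1878 + 0.1925 + 0.1043 + 0.0490 + 0.0146 = 0.7099
  TFR = 5 × 0.7099 = 3.5495
Country Y:
  Sum of ASFRs = 0.0150 + 0.1367 + 0.2857 + 0.3396 + 0.1511 + 0.0215 + 0.0018 = 0.9514
  TFR = 5 × 0.9514 = 4.757
Difference = 3.5495 − 4.757 = -1.2075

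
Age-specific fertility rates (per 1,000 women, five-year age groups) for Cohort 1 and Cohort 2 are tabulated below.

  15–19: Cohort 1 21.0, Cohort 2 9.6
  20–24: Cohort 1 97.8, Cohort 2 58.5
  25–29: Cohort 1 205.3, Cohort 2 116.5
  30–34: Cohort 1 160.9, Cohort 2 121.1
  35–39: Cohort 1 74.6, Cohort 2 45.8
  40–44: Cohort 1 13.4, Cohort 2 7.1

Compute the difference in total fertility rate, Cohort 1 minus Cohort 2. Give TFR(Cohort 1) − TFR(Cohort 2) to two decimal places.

1.07

Cohort 1:
  Sum of ASFRs = 21.0 + 97.8 + 205.3 + 160.9 + 74.6 + 13.4 = 573.0
  TFR = 5 × 573.0 / 1000 = 2.865
Cohort 2:
  Sum of ASFRs = 9.6 + 58.5 + 116.5 + 121.1 + 45.8 + 7.1 = 358.6
  TFR = 5 × 358.6 / 1000 = 1.793
Difference = 2.865 − 1.793 = 1.072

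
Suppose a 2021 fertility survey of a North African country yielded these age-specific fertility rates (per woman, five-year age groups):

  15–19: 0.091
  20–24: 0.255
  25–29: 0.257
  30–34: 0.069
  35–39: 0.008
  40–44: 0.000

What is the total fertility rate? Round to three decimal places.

Sum of ASFRs = 0.091 + 0.255 + 0.257 + 0.069 + 0.008 + 0.000 = 0.680
TFR = 5 × 0.680 = 3.4

3.400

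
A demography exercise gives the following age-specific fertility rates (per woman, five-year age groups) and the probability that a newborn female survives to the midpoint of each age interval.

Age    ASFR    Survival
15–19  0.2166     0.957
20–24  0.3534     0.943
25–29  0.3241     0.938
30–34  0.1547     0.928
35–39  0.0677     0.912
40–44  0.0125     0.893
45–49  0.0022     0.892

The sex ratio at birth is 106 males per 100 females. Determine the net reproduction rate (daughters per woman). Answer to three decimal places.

Proportion female at birth = 100 / (100 + 106) = 0.48544.
Per-age-group product (5 × ASFR × survival probability):
  15–19: 5 × 0.2166 × 0.957 = 1.03643
  20–24: 5 × 0.3534 × 0.943 = 1.66628
  25–29: 5 × 0.3241 × 0.938 = 1.52003
  30–34: 5 × 0.1547 × 0.928 = 0.71781
  35–39: 5 × 0.0677 × 0.912 = 0.30871
  40–44: 5 × 0.0125 × 0.893 = 0.05581
  45–49: 5 × 0.0022 × 0.892 = 0.00981
Sum = 5.31488
NRR = 0.48544 × 5.31488 = 2.58006
With NRR above 1 the population is above replacement fertility.

2.580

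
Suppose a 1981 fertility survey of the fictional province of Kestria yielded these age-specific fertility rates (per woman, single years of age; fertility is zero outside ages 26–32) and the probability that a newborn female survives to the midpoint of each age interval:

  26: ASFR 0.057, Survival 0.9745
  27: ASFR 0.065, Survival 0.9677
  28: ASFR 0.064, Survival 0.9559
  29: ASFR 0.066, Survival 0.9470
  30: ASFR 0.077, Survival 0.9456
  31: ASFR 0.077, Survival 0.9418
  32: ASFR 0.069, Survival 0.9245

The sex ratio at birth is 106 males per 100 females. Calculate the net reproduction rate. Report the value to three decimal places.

Proportion female at birth = 100 / (100 + 106) = 0.48544.
Weighting each age-specific rate by interval width and survival:
  26: 1 × 0.057 × 0.9745 = 0.05555
  27: 1 × 0.065 × 0.9677 = 0.06290
  28: 1 × 0.064 × 0.9559 = 0.06118
  29: 1 × 0.066 × 0.9470 = 0.06250
  30: 1 × 0.077 × 0.9456 = 0.07281
  31: 1 × 0.077 × 0.9418 = 0.07252
  32: 1 × 0.069 × 0.9245 = 0.06379
Sum = 0.45125
NRR = 0.48544 × 0.45125 = 0.21905

0.219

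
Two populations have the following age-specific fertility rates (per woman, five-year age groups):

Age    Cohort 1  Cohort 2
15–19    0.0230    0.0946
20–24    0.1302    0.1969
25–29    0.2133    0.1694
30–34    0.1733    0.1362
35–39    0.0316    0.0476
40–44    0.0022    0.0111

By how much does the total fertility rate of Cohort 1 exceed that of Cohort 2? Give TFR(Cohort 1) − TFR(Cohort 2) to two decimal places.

-0.41

Cohort 1:
  Sum of ASFRs = 0.0230 + 0.1302 + 0.2133 + 0.1733 + 0.0316 + 0.0022 = 0.5736
  TFR = 5 × 0.5736 = 2.868
Cohort 2:
  Sum of ASFRs = 0.0946 + 0.1969 + 0.1694 + 0.1362 + 0.0476 + 0.0111 = 0.6558
  TFR = 5 × 0.6558 = 3.279
Difference = 2.868 − 3.279 = -0.411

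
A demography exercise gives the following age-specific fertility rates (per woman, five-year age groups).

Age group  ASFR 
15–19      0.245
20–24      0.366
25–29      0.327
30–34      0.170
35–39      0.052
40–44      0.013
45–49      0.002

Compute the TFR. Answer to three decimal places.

5.875

Sum of ASFRs = 0.245 + 0.366 + 0.327 + 0.170 + 0.052 + 0.013 + 0.002 = 1.175
TFR = 5 × 1.175 = 5.875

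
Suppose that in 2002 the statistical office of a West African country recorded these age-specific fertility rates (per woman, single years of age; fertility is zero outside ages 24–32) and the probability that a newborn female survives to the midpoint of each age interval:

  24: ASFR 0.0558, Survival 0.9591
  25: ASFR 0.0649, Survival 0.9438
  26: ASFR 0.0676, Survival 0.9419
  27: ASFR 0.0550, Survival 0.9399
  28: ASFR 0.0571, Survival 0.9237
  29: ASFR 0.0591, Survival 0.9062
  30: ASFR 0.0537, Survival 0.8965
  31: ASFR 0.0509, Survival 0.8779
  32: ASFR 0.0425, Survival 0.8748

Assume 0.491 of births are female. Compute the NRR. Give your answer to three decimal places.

Proportion female at birth = 0.491.
Weighting each age-specific rate by interval width and survival:
  24: 1 × 0.0558 × 0.9591 = 0.05352
  25: 1 × 0.0649 × 0.9438 = 0.06125
  26: 1 × 0.0676 × 0.9419 = 0.06367
  27: 1 × 0.0550 × 0.9399 = 0.05169
  28: 1 × 0.0571 × 0.9237 = 0.05274
  29: 1 × 0.0591 × 0.9062 = 0.05356
  30: 1 × 0.0537 × 0.8965 = 0.04814
  31: 1 × 0.0509 × 0.8779 = 0.04469
  32: 1 × 0.0425 × 0.8748 = 0.03718
Sum = 0.46644
NRR = 0.491 × 0.46644 = 0.22902

0.229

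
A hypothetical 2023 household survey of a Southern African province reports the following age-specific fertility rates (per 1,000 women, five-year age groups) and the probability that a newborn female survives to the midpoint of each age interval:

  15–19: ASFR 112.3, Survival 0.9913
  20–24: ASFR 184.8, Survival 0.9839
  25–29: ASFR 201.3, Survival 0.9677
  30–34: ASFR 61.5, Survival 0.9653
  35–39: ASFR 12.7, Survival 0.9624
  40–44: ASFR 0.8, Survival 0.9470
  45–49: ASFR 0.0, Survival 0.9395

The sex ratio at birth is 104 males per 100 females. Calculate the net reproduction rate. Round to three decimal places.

1.373

Proportion female at birth = 100 / (100 + 104) = 0.49020.
Each age group contributes 5 × ASFR × survival:
  15–19: 5 × 112.3/1000 × 0.9913 = 0.55661
  20–24: 5 × 184.8/1000 × 0.9839 = 0.90912
  25–29: 5 × 201.3/1000 × 0.9677 = 0.97399
  30–34: 5 × 61.5/1000 × 0.9653 = 0.29683
  35–39: 5 × 12.7/1000 × 0.9624 = 0.06111
  40–44: 5 × 0.8/1000 × 0.9470 = 0.00379
  45–49: 5 × 0.0/1000 × 0.9395 = 0.00000
Sum = 2.80145
NRR = 0.49020 × 2.80145 = 1.37327
NRR > 1, so each generation more than replaces itself.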